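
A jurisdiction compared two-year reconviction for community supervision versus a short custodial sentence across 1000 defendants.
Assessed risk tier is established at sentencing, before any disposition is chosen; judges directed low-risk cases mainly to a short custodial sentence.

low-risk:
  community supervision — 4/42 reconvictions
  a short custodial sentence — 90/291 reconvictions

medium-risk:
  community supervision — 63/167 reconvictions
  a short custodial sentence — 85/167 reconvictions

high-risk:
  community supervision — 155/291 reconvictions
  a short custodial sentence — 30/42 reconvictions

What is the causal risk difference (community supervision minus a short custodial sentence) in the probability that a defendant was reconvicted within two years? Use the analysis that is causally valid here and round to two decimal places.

-0.18

The stratified and pooled comparisons disagree (community supervision wins within each assessed risk tier; a short custodial sentence wins overall), so the answer turns on the causal role of assessed risk tier.
Here assessed risk tier is a common cause — it drives both which disposition a case falls under and the outcome. The crude comparison mixes populations; the stratum-specific rates are the causally relevant ones.
Adjusting over the population distribution of assessed risk tier: 0.333·(0.095−0.309) + 0.334·(0.377−0.509) + 0.333·(0.533−0.714) = -0.176.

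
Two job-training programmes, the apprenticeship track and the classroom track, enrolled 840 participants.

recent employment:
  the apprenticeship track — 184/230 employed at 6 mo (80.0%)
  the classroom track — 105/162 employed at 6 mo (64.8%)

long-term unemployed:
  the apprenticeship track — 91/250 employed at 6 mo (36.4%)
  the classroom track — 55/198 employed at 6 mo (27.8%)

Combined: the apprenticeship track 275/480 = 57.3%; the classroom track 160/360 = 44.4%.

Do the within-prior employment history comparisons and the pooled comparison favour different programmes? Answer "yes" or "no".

Within each prior employment history level (recent employment 80.0% vs 64.8%; long-term unemployed 36.4% vs 27.8%), the apprenticeship track has the higher rate every time. Pooled: 57.3% vs 44.4% — the apprenticeship track has the higher rate overall. They agree.

no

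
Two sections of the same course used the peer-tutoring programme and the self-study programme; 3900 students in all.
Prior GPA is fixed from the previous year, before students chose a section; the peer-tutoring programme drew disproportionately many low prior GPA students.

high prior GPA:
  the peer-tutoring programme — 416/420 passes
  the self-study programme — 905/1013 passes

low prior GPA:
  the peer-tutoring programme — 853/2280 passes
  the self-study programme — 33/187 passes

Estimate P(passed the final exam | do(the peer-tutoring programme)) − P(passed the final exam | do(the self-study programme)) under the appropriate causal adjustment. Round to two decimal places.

Within every prior GPA band level the peer-tutoring programme has the higher rate, yet pooled the self-study programme does — Simpson's reversal.
Prior GPA band satisfies the back-door criterion: it is not a descendant of the teaching method, and it blocks the spurious path from teaching method to outcome. Adjusting for it (i.e., using the within-prior GPA band rates) gives the causal effect.
Adjusting over the population distribution of prior GPA band: 0.367·(0.990−0.893) + 0.633·(0.374−0.176) = +0.161.

+0.16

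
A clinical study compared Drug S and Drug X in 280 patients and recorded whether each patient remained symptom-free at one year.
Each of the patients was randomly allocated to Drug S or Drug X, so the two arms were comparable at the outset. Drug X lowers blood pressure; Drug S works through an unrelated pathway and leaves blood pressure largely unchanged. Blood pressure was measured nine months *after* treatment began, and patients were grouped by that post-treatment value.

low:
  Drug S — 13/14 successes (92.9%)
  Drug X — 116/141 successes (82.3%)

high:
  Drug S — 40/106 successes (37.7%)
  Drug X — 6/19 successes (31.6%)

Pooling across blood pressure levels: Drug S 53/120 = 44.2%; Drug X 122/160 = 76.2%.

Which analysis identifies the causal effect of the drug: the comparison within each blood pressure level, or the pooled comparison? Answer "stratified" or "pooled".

pooled

Drug S is higher inside every blood pressure stratum but Drug X is higher in aggregate. Whether to stratify depends on how blood pressure relates to the drug.
The distribution of blood pressure is itself part of what the drug does — it is an intermediate outcome. Holding it fixed would remove that part of the effect; the total effect is the pooled difference.
Pooled: Drug S 44.2% vs Drug X 76.2%; Drug X is higher overall.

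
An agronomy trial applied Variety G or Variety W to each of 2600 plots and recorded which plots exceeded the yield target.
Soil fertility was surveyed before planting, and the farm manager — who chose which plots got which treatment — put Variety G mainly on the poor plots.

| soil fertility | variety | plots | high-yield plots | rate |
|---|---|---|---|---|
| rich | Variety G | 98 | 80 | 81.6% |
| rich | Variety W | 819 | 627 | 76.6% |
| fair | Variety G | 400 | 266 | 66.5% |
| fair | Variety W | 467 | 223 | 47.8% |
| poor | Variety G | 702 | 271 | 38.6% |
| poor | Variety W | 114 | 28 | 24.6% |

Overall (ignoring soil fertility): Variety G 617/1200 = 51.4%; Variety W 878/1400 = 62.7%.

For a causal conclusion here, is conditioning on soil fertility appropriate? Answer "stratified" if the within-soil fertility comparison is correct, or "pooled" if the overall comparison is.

The stratified and pooled comparisons disagree (Variety G wins within each soil fertility; Variety W wins overall), so the answer turns on the causal role of soil fertility.
Since soil fertility is a pre-existing factor (not a product of the variety) and it affects the outcome on its own, it is a confounder. The stratified rates, not the pooled rate, identify the causal effect.
Within each level — rich: 81.6% vs 76.6%; fair: 66.5% vs 47.8%; poor: 38.6% vs 24.6% — Variety G is higher every time.

stratified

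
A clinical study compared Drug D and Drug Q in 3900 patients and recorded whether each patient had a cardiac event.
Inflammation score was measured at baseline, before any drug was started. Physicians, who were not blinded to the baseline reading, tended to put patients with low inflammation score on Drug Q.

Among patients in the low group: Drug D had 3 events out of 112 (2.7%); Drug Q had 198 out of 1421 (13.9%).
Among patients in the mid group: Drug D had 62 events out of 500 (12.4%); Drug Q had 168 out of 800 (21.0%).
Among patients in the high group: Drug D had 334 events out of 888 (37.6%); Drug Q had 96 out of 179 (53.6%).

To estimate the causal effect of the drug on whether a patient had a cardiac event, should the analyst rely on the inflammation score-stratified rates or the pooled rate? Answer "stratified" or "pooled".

Within every inflammation score level Drug D has the lower rate, yet pooled Drug Q does — Simpson's reversal.
Here inflammation score is a common cause — it drives both which drug a case falls under and the outcome. The crude comparison mixes populations; the stratum-specific rates are the causally relevant ones.
Within each level — low: 2.7% vs 13.9%; mid: 12.4% vs 21.0%; high: 37.6% vs 53.6% — Drug D is lower every time.

stratified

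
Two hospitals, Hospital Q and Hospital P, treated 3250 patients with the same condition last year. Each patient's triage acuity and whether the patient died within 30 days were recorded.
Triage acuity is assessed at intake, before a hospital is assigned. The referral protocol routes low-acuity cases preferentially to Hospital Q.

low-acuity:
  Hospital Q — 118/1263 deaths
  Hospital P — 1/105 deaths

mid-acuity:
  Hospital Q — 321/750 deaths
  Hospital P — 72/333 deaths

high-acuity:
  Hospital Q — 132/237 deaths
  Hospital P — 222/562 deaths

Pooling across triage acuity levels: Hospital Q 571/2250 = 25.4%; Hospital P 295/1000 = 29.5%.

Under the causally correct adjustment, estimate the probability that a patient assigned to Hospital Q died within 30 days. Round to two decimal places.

0.32

The triage acuity-specific comparison favours Hospital P throughout, but the pooled figures favour Hospital Q. The question is whether to condition on triage acuity.
Triage acuity differs across hospitals for reasons unrelated to any effect of the hospital itself, and it separately predicts the outcome — a classic confounder. We must compare within triage acuity levels.
Standardising Hospital Q to the population triage acuity mix: 0.421·118/1263 + 0.333·321/750 + 0.246·132/237 = 0.319.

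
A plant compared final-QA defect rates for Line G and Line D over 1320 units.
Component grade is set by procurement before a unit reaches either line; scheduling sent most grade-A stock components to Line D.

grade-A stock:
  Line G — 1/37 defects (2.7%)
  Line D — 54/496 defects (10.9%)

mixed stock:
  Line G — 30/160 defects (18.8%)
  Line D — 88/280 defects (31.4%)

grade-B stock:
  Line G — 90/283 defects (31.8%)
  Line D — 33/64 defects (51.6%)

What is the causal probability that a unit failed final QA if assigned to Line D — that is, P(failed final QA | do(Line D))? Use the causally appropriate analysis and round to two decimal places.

0.28

The stratified and pooled comparisons disagree (Line G wins within each component grade; Line D wins overall), so the answer turns on the causal role of component grade.
Component grade satisfies the back-door criterion: it is not a descendant of the line, and it blocks the spurious path from line to outcome. Adjusting for it (i.e., using the within-component grade rates) gives the causal effect.
Standardising Line D to the population component grade mix: 0.404·54/496 + 0.333·88/280 + 0.263·33/64 = 0.284.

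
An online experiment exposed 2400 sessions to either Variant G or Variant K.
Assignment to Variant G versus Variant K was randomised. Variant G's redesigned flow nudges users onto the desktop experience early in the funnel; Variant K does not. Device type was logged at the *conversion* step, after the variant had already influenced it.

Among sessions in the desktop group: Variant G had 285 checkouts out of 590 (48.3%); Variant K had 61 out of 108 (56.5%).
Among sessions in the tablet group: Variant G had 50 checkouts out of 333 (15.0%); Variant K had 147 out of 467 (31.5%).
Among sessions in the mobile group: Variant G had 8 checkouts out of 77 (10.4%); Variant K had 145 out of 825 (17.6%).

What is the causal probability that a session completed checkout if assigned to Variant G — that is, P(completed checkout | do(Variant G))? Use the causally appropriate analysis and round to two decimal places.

0.34

Variant K is higher inside every device type stratum but Variant G is higher in aggregate. Whether to stratify depends on how device type relates to the variant.
The distribution of device type is itself part of what the variant does — it is an intermediate outcome. Holding it fixed would remove that part of the effect; the total effect is the pooled difference.
So P(outcome | do(Variant G)) is just the pooled rate for Variant G: 343/1000 = 0.343.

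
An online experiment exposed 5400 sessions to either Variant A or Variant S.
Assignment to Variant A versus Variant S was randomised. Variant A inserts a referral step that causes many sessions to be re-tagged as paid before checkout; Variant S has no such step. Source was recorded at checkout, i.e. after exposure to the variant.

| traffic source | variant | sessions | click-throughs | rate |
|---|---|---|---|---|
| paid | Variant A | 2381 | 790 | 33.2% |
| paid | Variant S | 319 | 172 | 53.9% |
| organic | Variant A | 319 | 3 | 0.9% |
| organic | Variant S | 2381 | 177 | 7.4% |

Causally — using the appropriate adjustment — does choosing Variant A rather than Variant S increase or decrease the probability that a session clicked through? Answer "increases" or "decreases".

increases

Variant S is higher inside every traffic source stratum but Variant A is higher in aggregate. Whether to stratify depends on how traffic source relates to the variant.
Stratifying would compare variants among sessions the variants themselves sorted into traffic source groups — a form of selection on an intermediate. The unconditioned pooled rates give the total causal effect.
Pooled: Variant A 29.4% vs Variant S 12.9%; Variant A is higher overall.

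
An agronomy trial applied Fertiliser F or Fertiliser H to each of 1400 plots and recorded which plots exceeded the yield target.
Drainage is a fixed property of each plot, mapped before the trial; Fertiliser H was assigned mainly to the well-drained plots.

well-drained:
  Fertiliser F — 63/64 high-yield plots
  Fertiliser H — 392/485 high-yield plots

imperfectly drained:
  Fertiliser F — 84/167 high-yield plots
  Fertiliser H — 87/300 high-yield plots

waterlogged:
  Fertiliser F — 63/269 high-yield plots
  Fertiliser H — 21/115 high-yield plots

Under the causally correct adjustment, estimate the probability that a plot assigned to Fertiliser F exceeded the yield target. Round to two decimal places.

The field drainage-specific comparison favours Fertiliser F throughout, but the pooled figures favour Fertiliser H. The question is whether to condition on field drainage.
Nothing the fertiliser does changes field drainage; the imbalance is an allocation artefact. With field drainage also predicting the outcome, the pooled figure is confounded, and the within-stratum comparison is the causal one.
Standardising Fertiliser F to the population field drainage mix: 0.392·63/64 + 0.334·84/167 + 0.274·63/269 = 0.618.

0.62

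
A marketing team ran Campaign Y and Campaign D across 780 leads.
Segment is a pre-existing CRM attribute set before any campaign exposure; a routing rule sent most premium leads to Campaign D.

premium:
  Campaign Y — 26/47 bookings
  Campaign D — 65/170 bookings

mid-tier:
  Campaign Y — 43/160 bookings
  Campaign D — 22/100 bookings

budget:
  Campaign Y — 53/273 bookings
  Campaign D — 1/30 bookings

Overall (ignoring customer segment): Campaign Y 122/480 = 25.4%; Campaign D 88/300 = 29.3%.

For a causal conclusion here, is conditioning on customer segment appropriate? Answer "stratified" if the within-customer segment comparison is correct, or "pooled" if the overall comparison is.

Customer segment differs across campaigns for reasons unrelated to any effect of the campaign itself, and it separately predicts the outcome — a classic confounder. We must compare within customer segment levels.
Within each level — premium: 55.3% vs 38.2%; mid-tier: 26.9% vs 22.0%; budget: 19.4% vs 3.3% — Campaign Y is higher every time.

stratified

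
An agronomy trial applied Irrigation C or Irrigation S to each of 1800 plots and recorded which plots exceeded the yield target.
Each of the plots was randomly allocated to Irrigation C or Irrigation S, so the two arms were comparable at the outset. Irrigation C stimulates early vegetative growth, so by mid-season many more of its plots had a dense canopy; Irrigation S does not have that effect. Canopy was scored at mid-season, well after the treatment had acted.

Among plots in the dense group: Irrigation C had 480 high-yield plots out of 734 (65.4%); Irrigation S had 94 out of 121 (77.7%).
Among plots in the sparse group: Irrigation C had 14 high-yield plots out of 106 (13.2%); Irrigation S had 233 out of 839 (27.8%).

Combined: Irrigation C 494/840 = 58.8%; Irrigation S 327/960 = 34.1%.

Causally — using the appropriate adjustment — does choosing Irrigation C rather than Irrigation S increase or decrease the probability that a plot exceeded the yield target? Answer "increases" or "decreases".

increases

Irrigation S is higher inside every mid-season canopy stratum but Irrigation C is higher in aggregate. Whether to stratify depends on how mid-season canopy relates to the irrigation.
Stratifying would compare irrigations among plots the irrigations themselves sorted into mid-season canopy groups — a form of selection on an intermediate. The unconditioned pooled rates give the total causal effect.
Pooled: Irrigation C 58.8% vs Irrigation S 34.1%; Irrigation C is higher overall.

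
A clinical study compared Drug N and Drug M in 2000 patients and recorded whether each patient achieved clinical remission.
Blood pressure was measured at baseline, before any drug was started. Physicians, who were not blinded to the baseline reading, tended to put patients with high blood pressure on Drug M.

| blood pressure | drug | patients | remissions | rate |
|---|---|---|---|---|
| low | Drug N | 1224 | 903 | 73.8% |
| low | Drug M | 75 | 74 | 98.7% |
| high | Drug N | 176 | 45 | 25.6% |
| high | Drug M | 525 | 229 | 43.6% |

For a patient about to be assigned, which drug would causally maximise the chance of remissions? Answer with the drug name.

The stratified and pooled comparisons disagree (Drug M wins within each blood pressure; Drug N wins overall), so the answer turns on the causal role of blood pressure.
Blood pressure satisfies the back-door criterion: it is not a descendant of the drug, and it blocks the spurious path from drug to outcome. Adjusting for it (i.e., using the within-blood pressure rates) gives the causal effect.
Within each level — low: 73.8% vs 98.7%; high: 25.6% vs 43.6% — Drug M is higher every time.

Drug M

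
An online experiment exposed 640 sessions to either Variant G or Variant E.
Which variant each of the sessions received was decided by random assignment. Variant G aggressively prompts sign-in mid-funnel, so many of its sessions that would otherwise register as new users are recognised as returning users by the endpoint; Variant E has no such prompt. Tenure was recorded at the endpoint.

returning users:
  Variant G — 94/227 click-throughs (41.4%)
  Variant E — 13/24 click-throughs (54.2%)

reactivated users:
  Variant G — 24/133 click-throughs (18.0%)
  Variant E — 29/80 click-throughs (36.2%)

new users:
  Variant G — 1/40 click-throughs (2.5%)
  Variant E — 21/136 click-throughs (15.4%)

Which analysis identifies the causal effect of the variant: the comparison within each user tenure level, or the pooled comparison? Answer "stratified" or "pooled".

pooled

User tenure lies on the pathway variant → user tenure → outcome, so adjusting for it blocks the indirect effect. For the total causal effect of variant, use the unadjusted pooled rates.
Pooled: Variant G 29.8% vs Variant E 26.2%; Variant G is higher overall.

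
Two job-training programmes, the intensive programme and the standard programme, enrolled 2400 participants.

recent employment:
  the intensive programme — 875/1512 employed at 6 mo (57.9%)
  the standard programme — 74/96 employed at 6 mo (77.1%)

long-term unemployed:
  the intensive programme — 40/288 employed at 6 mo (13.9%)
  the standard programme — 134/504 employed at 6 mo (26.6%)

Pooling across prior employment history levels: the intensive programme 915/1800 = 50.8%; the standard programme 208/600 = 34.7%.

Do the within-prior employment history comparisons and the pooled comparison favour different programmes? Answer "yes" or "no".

Within each prior employment history level (recent employment 57.9% vs 77.1%; long-term unemployed 13.9% vs 26.6%), the standard programme has the higher rate every time. Pooled: 50.8% vs 34.7% — the intensive programme has the higher rate overall. The two comparisons disagree.

yes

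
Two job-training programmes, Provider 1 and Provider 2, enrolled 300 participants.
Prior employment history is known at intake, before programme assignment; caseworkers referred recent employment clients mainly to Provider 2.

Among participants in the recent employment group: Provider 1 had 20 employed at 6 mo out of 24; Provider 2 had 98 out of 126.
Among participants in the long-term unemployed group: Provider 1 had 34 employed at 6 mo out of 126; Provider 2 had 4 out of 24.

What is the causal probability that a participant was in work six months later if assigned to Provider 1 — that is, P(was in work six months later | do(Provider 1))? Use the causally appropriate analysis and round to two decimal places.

Nothing the programme does changes prior employment history; the imbalance is an allocation artefact. With prior employment history also predicting the outcome, the pooled figure is confounded, and the within-stratum comparison is the causal one.
Standardising Provider 1 to the population prior employment history mix: 0.500·20/24 + 0.500·34/126 = 0.552.

0.55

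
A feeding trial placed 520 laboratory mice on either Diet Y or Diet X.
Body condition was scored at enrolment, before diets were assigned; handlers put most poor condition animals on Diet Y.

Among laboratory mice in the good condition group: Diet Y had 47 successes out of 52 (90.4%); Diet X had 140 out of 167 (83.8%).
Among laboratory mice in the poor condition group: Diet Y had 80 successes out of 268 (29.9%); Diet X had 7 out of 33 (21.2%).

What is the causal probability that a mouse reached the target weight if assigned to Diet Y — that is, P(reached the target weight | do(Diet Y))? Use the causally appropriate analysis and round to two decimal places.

Starting body condition differs across diets for reasons unrelated to any effect of the diet itself, and it separately predicts the outcome — a classic confounder. We must compare within starting body condition levels.
Standardising Diet Y to the population starting body condition mix: 0.421·47/52 + 0.579·80/268 = 0.553.

0.55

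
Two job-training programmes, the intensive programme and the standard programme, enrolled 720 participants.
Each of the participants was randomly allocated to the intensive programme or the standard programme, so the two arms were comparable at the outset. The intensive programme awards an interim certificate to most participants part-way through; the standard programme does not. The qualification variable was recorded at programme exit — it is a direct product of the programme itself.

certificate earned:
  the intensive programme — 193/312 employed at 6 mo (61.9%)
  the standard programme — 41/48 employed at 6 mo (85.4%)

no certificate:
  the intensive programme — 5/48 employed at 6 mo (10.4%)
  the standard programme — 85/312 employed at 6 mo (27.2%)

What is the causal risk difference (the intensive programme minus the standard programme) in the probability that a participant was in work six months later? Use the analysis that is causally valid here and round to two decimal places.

Qualification attained during the programme is recorded after the programme and is itself shifted by it — it sits on the causal path from programme to outcome. Conditioning on a mediator would strip out part of the effect we want; the pooled comparison gives the total causal effect.
The causal difference is the pooled difference: 0.550 − 0.350 = +0.200.

+0.20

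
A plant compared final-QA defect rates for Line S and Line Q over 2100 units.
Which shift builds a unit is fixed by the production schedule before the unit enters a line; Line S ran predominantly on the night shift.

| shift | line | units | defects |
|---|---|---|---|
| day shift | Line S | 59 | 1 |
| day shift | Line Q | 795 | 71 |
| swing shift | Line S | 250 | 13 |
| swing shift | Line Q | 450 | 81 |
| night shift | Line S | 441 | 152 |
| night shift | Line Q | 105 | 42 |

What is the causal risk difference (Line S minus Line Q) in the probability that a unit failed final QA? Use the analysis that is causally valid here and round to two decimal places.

-0.09

Line S is lower inside every shift stratum but Line Q is lower in aggregate. Whether to stratify depends on how shift relates to the line.
Here shift is a common cause — it drives both which line a case falls under and the outcome. The crude comparison mixes populations; the stratum-specific rates are the causally relevant ones.
Adjusting over the population distribution of shift: 0.407·(0.017−0.089) + 0.333·(0.052−0.180) + 0.260·(0.345−0.400) = -0.086.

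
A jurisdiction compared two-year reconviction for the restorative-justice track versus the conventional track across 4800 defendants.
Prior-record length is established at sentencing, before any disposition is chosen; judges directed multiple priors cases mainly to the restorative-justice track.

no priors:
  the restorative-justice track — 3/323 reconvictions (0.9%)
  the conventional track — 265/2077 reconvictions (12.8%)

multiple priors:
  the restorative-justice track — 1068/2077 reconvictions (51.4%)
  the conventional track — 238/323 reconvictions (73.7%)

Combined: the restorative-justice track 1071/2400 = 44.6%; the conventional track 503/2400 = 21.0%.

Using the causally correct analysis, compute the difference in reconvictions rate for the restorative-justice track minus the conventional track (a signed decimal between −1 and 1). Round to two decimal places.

-0.17

The prior-record length-specific comparison favours the restorative-justice track throughout, but the pooled figures favour the conventional track. The question is whether to condition on prior-record length.
Here prior-record length is a common cause — it drives both which disposition a case falls under and the outcome. The crude comparison mixes populations; the stratum-specific rates are the causally relevant ones.
Adjusting over the population distribution of prior-record length: 0.500·(0.009−0.128) + 0.500·(0.514−0.737) = -0.170.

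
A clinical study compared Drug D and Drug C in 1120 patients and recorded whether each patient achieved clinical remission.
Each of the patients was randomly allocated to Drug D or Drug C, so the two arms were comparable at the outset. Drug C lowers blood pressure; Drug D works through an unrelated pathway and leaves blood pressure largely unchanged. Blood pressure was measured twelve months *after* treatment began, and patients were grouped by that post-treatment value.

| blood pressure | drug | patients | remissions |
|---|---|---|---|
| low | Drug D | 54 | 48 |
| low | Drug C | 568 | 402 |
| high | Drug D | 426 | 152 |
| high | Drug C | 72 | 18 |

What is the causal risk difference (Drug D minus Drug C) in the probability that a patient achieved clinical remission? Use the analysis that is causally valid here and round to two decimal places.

The blood pressure-specific comparison favours Drug D throughout, but the pooled figures favour Drug C. The question is whether to condition on blood pressure.
Because the drug influences blood pressure, blood pressure is a post-treatment mediator, not a confounder. Stratifying on it would bias the estimate; the causal effect is the crude pooled difference.
The causal difference is the pooled difference: 0.417 − 0.656 = -0.240.

-0.24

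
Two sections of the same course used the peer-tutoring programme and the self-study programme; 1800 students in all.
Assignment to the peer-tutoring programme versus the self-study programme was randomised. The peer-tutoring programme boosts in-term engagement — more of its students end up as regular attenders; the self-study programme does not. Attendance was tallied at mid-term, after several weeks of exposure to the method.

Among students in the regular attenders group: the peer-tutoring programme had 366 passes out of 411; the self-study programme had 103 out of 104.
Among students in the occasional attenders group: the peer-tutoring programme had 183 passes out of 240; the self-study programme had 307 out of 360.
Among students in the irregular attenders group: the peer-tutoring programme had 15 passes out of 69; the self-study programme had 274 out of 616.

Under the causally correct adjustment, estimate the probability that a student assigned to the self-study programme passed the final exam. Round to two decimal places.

Mid-term attendance is downstream of the teaching method. One should not condition on a consequence of treatment, so the overall rates are the right comparison.
So P(outcome | do(the self-study programme)) is just the pooled rate for the self-study programme: 684/1080 = 0.633.

0.63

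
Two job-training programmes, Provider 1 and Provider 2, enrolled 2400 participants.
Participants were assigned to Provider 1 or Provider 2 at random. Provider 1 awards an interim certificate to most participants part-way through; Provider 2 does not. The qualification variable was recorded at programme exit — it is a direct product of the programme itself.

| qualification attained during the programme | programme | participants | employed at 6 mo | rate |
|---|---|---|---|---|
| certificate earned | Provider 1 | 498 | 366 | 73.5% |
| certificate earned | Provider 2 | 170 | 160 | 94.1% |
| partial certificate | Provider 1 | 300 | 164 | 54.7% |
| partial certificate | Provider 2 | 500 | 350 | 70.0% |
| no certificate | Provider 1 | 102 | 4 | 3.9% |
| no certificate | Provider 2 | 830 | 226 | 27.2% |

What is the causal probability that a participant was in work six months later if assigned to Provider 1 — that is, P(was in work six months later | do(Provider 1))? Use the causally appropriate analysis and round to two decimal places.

0.59

The stratified and pooled comparisons disagree (Provider 2 wins within each qualification attained during the programme; Provider 1 wins overall), so the answer turns on the causal role of qualification attained during the programme.
Because the programme influences qualification attained during the programme, qualification attained during the programme is a post-treatment mediator, not a confounder. Stratifying on it would bias the estimate; the causal effect is the crude pooled difference.
So P(outcome | do(Provider 1)) is just the pooled rate for Provider 1: 534/900 = 0.593.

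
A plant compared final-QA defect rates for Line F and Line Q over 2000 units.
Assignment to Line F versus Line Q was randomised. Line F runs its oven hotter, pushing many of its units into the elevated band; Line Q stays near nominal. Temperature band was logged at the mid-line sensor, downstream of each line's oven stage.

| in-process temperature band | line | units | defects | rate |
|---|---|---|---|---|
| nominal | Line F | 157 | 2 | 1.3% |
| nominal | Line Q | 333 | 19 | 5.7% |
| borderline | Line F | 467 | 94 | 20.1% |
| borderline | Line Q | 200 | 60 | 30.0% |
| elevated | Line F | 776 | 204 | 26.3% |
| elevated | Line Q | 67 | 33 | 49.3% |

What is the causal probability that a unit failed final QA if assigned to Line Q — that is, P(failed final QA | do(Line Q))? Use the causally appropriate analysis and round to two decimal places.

Line F is lower inside every in-process temperature band stratum but Line Q is lower in aggregate. Whether to stratify depends on how in-process temperature band relates to the line.
In-process temperature band is recorded after the line and is itself shifted by it — it sits on the causal path from line to outcome. Conditioning on a mediator would strip out part of the effect we want; the pooled comparison gives the total causal effect.
So P(outcome | do(Line Q)) is just the pooled rate for Line Q: 112/600 = 0.187.

0.19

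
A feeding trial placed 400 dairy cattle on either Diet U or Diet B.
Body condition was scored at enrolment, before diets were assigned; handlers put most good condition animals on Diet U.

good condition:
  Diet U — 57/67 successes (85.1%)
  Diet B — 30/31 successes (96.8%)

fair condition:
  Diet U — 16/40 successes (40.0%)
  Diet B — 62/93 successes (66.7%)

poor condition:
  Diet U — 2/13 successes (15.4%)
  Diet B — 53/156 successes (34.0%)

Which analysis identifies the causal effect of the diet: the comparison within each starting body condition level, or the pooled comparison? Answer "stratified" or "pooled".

stratified

Within every starting body condition level Diet B has the higher rate, yet pooled Diet U does — Simpson's reversal.
Starting body condition is set before the diet has any effect — it is not caused by the diet — and it independently drives the outcome. That makes it a confounder, so the causal comparison is within starting body condition levels.
Within each level — good condition: 85.1% vs 96.8%; fair condition: 40.0% vs 66.7%; poor condition: 15.4% vs 34.0% — Diet B is higher every time.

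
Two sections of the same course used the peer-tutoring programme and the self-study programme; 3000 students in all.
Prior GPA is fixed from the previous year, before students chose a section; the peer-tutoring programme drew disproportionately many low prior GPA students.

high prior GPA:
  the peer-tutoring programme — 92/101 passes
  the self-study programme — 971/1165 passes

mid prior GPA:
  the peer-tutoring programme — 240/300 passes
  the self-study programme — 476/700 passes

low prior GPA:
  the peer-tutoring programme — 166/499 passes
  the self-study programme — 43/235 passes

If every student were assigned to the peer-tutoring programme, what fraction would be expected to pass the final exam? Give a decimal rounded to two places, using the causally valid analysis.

0.73

Since prior GPA band is a pre-existing factor (not a product of the teaching method) and it affects the outcome on its own, it is a confounder. The stratified rates, not the pooled rate, identify the causal effect.
Standardising the peer-tutoring programme to the population prior GPA band mix: 0.422·92/101 + 0.333·240/300 + 0.245·166/499 = 0.732.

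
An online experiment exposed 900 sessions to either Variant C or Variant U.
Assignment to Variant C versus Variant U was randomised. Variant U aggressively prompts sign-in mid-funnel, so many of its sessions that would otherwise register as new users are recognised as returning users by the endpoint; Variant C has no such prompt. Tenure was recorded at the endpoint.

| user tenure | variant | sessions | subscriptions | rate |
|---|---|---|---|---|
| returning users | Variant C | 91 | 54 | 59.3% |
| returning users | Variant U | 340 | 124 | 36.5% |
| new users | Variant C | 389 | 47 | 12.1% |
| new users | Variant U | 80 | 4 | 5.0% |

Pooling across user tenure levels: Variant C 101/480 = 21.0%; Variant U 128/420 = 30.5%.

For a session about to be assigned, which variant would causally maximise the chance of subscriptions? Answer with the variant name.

Variant C is higher inside every user tenure stratum but Variant U is higher in aggregate. Whether to stratify depends on how user tenure relates to the variant.
User tenure is downstream of the variant. One should not condition on a consequence of treatment, so the overall rates are the right comparison.
Pooled: Variant C 21.0% vs Variant U 30.5%; Variant U is higher overall.

Variant U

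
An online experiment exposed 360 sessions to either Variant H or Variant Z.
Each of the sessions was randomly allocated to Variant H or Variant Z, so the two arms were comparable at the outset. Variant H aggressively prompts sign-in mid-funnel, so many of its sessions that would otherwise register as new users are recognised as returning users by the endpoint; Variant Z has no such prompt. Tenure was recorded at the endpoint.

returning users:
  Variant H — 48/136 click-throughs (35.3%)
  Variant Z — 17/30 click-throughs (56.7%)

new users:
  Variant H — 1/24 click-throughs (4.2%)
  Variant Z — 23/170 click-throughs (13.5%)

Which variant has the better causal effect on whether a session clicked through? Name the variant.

Variant H

The user tenure-specific comparison favours Variant Z throughout, but the pooled figures favour Variant H. The question is whether to condition on user tenure.
User tenure is downstream of the variant. One should not condition on a consequence of treatment, so the overall rates are the right comparison.
Pooled: Variant H 30.6% vs Variant Z 20.0%; Variant H is higher overall.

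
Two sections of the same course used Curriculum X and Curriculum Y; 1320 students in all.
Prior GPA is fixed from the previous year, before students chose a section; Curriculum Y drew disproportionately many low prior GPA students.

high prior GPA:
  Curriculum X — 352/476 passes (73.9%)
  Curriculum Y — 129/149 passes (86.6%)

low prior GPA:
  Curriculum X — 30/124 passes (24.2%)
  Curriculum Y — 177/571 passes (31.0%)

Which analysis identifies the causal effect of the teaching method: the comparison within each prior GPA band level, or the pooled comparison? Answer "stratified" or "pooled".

stratified

Prior GPA band is set before the teaching method has any effect — it is not caused by the teaching method — and it independently drives the outcome. That makes it a confounder, so the causal comparison is within prior GPA band levels.
Within each level — high prior GPA: 73.9% vs 86.6%; low prior GPA: 24.2% vs 31.0% — Curriculum Y is higher every time.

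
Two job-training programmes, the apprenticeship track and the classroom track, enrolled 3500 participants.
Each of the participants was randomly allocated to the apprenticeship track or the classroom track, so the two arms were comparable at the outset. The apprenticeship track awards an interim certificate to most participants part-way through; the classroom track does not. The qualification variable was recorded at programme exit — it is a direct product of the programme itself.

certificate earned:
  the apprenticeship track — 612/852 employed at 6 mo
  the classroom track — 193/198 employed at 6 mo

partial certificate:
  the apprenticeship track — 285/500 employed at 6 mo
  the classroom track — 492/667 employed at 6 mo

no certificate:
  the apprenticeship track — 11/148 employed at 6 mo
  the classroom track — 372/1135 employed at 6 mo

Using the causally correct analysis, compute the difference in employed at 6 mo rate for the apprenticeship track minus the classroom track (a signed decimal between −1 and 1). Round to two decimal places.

The qualification attained during the programme-specific comparison favours the classroom track throughout, but the pooled figures favour the apprenticeship track. The question is whether to condition on qualification attained during the programme.
Qualification attained during the programme is recorded after the programme and is itself shifted by it — it sits on the causal path from programme to outcome. Conditioning on a mediator would strip out part of the effect we want; the pooled comparison gives the total causal effect.
The causal difference is the pooled difference: 0.605 − 0.528 = +0.077.

+0.08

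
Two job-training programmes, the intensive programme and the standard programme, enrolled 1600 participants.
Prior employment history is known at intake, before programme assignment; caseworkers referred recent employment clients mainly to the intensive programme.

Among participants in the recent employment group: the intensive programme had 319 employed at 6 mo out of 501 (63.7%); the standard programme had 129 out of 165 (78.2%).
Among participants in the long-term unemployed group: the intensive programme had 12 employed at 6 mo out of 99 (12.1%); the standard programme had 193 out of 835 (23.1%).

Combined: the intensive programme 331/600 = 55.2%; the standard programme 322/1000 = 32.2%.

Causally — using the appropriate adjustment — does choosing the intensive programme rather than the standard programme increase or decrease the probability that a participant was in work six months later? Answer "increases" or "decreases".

The prior employment history-specific comparison favours the standard programme throughout, but the pooled figures favour the intensive programme. The question is whether to condition on prior employment history.
Here prior employment history is a common cause — it drives both which programme a case falls under and the outcome. The crude comparison mixes populations; the stratum-specific rates are the causally relevant ones.
Within each level — recent employment: 63.7% vs 78.2%; long-term unemployed: 12.1% vs 23.1% — the standard programme is higher every time.

decreases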